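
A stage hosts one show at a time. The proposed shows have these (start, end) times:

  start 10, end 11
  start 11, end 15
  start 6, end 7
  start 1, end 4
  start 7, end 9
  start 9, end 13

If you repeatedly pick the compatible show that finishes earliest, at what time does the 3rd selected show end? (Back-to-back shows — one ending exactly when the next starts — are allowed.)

Sort by end time and greedily take each interval whose start is ≥ the last chosen end.
Sorted by end: (1,4)  (6,7)  (7,9)  (10,11)  (9,13)  (11,15)
take (1,4); take (6,7); take (7,9); take (10,11); take (11,15).
Selected: (1,4) (6,7) (7,9) (10,11) (11,15)

9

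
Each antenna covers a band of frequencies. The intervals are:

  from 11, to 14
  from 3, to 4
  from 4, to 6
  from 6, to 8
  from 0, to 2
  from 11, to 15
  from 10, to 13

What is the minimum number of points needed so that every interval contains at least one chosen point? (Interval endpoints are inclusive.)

Sorted: [0,2] [3,4] [4,6] [6,8] [10,13] [11,14] [11,15]
{[0,2]} hit by 2; {[3,4],[4,6]} hit by 4; {[6,8]} hit by 8; {[10,13],[11,14],[11,15]} hit by 13.
Points: 2, 4, 8, 13 (4 total).

4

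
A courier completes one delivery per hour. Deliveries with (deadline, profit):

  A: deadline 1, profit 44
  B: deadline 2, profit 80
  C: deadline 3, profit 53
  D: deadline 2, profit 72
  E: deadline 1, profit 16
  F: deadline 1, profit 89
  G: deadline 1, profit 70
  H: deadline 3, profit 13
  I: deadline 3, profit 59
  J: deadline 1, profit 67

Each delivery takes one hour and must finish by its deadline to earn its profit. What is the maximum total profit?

228

By profit: F(d1,89), B(d2,80), D(d2,72), G(d1,70), J(d1,67), I(d3,59), C(d3,53), A(d1,44), E(d1,16), H(d3,13)
F→slot 1; B→slot 2; D skipped; G skipped; J skipped; I→slot 3; C skipped; A skipped; E skipped; H skipped.
Profit = 89 + 80 + 59 = 228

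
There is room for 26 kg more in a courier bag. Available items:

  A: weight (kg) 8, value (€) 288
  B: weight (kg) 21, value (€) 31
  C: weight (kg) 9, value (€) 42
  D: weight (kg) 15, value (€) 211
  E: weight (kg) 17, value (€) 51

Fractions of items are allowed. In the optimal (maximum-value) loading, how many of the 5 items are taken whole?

Order: A (288/8=36.00) > D (211/15=14.07) > C (42/9=4.67) > E (51/17=3.00) > B (31/21=1.48)
Fill: take A (8 @ 288) → take D (15 @ 211) → take 3/9 of C → 14.00; 26/26 used.
2 item(s) taken whole; one partial (take 3/9 of C).

2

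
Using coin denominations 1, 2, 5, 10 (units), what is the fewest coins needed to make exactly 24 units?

24 = 2×10 + 2×2
Total coins = 2 + 2 = 4

4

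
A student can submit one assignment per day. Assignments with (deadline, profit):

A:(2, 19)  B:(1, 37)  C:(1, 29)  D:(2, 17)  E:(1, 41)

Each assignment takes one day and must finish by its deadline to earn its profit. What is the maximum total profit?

Take jobs in profit order; each goes to the latest open slot no later than its deadline.
Profit order: E=41 B=37 C=29 A=19 D=17
Assign: E→slot 1, B skipped, C skipped, A→slot 2, D skipped.
Slots: [1:E] [2:A]
Profit = 41 + 19 = 60

60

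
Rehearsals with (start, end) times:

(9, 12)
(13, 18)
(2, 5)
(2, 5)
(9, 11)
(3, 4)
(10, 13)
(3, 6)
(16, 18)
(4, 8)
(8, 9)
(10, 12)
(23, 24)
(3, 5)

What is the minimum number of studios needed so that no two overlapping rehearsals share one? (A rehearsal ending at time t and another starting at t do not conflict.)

Count concurrent intervals with a sweep; the peak is the room count.
starts: [2, 2, 3, 3, 3, 4, 8, 9, 9, 10, 10, 13, 16, 23]
ends:   [4, 5, 5, 5, 6, 8, 9, 11, 12, 12, 13, 18, 18, 24]
s2→1 s2→2 s3→3 s3→4 s3→5  — peak 5.

5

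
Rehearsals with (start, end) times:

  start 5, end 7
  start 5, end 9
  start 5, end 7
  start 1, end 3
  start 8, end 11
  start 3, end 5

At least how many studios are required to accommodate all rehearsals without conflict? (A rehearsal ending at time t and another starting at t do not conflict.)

3

Events (time:±→running): 1:+→1 3:-→0 3:+→1 5:-→0 5:+→1 5:+→2 5:+→3 … peak 3.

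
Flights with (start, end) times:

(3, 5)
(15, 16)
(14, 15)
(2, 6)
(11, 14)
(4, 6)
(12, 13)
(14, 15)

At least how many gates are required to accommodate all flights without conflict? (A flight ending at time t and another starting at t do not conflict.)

Events (time:±→running): 2:+→1 3:+→2 4:+→3 … peak 3.

3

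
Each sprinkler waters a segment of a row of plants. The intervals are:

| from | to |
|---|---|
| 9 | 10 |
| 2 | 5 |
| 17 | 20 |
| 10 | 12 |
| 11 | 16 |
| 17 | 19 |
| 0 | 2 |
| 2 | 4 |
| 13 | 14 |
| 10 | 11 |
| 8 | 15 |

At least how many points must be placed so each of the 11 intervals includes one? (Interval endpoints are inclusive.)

Sorted: [0,2] [2,4] [2,5] [9,10] [10,11] [10,12] [13,14] [8,15] [11,16] [17,19] [17,20]
{[0,2],[2,4],[2,5]} hit by 2; {[9,10],[10,11],[10,12]} hit by 10; {[13,14],[8,15],[11,16]} hit by 14; {[17,19],[17,20]} hit by 19.
Points: 2, 10, 14, 19 (4 total).

4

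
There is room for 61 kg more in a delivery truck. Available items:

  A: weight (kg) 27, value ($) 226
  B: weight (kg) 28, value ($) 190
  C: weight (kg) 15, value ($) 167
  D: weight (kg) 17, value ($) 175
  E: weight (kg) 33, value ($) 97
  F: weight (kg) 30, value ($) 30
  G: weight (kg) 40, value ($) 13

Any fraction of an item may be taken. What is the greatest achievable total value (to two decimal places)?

581.57

Sort by value per unit weight and fill in that order.
Order: C (167/15=11.13) > D (175/17=10.29) > A (226/27=8.37) > B (190/28=6.79) > E (97/33=2.94) > F (30/30=1.00) > G (13/40=0.33)
Fill: take C (15 @ 167) → take D (17 @ 175) → take A (27 @ 226) → take 2/28 of B → 13.57; 61/61 used.
Total value = 581.57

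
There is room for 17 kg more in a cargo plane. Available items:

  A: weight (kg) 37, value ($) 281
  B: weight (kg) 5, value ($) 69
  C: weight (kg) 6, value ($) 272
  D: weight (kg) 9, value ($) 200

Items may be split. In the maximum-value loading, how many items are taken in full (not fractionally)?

2

Order: C (272/6=45.33) > D (200/9=22.22) > B (69/5=13.80) > A (281/37=7.59)
Fill: take C (6 @ 272) → take D (9 @ 200) → take 2/5 of B → 27.60; 17/17 used.
2 item(s) taken whole; one partial (take 2/5 of B).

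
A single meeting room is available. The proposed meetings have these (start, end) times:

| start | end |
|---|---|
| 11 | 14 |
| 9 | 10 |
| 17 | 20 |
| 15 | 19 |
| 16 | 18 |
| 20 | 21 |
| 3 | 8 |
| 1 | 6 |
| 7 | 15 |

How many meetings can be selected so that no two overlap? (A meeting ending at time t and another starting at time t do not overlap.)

5

Sorted by end: (1,6)  (3,8)  (9,10)  (11,14)  (7,15)  (16,18)  (15,19)  (17,20)  (20,21)
take (1,6); take (9,10); take (11,14); skip (7,15); take (16,18); skip (15,19); take (20,21).
Selected 5 meetings.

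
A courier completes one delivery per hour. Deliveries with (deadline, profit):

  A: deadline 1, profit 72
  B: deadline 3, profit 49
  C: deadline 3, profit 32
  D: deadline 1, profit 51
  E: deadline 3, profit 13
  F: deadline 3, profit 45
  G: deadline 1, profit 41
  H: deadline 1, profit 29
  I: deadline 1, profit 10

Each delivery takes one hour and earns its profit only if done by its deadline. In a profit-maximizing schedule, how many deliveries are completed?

Sort by profit descending; place each in the latest free slot ≤ its deadline.
By profit: A(d1,72), D(d1,51), B(d3,49), F(d3,45), G(d1,41), C(d3,32), H(d1,29), E(d3,13), I(d1,10)
A→slot 1; D skipped; B→slot 3; F→slot 2; G skipped; C skipped; H skipped; E skipped; I skipped.
3 of 9 scheduled.

3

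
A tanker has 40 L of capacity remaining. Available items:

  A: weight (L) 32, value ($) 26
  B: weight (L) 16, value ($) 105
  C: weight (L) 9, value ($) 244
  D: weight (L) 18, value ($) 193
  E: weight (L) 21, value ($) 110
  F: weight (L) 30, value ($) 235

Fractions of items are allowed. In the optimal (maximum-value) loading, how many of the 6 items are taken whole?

2

Sort by value per unit weight and fill in that order.
Order: C (244/9=27.11) > D (193/18=10.72) > F (235/30=7.83) > B (105/16=6.56) > E (110/21=5.24) > A (26/32=0.81)
Fill: take C (9 @ 244) → take D (18 @ 193) → take 13/30 of F → 101.83; 40/40 used.
2 item(s) taken whole; one partial (take 13/30 of F).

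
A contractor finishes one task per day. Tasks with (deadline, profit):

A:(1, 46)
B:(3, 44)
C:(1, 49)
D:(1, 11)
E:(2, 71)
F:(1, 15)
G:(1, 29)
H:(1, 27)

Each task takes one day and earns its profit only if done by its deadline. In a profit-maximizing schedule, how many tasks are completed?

3

Sort by profit descending; place each in the latest free slot ≤ its deadline.
By profit: E(d2,71), C(d1,49), A(d1,46), B(d3,44), G(d1,29), H(d1,27), F(d1,15), D(d1,11)
E→slot 2; C→slot 1; A skipped; B→slot 3; G skipped; H skipped; F skipped; D skipped.
3 of 8 scheduled.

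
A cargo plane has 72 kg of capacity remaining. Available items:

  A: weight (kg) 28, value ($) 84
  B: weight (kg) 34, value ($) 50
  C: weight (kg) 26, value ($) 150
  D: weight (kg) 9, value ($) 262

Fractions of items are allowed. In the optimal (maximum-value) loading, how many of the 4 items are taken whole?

Order: D (262/9=29.11) > C (150/26=5.77) > A (84/28=3.00) > B (50/34=1.47)
Fill: take D (9 @ 262) → take C (26 @ 150) → take A (28 @ 84) → take 9/34 of B → 13.24; 72/72 used.
3 item(s) taken whole; one partial (take 9/34 of B).

3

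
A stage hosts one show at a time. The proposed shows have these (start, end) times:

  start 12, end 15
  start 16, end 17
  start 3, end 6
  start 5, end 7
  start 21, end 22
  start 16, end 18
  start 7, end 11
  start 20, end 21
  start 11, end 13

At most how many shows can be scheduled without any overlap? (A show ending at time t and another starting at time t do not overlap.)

By end time: (3,6), (5,7), (7,11), (11,13), (12,15), (16,17), (16,18), (20,21), (21,22).
Pick (3,6); next start ≥ 6 → (7,11); next start ≥ 11 → (11,13); next start ≥ 13 → (16,17); next start ≥ 17 → (20,21); next start ≥ 21 → (21,22).
Selected 6 shows.

6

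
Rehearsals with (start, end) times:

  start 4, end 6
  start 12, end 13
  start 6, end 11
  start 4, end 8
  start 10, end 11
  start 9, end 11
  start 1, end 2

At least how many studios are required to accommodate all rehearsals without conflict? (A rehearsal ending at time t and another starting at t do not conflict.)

3

Count concurrent intervals with a sweep; the peak is the room count.
Events (time:±→running): 1:+→1 2:-→0 4:+→1 4:+→2 6:-→1 6:+→2 8:-→1 9:+→2 10:+→3 … peak 3.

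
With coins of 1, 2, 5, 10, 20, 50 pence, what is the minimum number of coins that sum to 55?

2

55 = 1×50 + 1×5
Total coins = 1 + 1 = 2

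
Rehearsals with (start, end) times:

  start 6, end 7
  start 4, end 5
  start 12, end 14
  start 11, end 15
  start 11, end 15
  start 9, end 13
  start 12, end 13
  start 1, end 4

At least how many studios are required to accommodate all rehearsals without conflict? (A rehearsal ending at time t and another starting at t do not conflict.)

5

The answer is the maximum number of intervals overlapping at any instant.
Events (time:±→running): 1:+→1 4:-→0 4:+→1 5:-→0 6:+→1 7:-→0 9:+→1 11:+→2 11:+→3 12:+→4 12:+→5 … peak 5.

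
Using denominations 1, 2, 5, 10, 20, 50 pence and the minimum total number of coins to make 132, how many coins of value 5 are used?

132 = 2×50 + 1×20 + 1×10 + 1×2
Count of 5: 0

0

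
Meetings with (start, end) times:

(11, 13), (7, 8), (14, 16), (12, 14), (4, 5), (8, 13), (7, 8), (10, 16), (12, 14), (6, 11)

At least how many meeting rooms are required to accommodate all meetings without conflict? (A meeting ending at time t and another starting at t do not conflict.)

Events (time:±→running): 4:+→1 5:-→0 6:+→1 7:+→2 7:+→3 8:-→2 8:-→1 8:+→2 10:+→3 11:-→2 11:+→3 12:+→4 12:+→5 … peak 5.

5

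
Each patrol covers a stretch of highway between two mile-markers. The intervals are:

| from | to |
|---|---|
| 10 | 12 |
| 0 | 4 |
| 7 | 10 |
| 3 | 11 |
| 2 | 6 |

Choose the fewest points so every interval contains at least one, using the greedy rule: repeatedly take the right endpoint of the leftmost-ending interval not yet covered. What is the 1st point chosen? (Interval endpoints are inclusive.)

4

Process intervals by earliest right end; each time one isn't hit yet, stab at its right endpoint.
By right end: [0,4]  [2,6]  [7,10]  [3,11]  [10,12]
[0,4] uncovered → point at 4; [7,10] uncovered → point at 10.
Points: 4, 10 (2 total).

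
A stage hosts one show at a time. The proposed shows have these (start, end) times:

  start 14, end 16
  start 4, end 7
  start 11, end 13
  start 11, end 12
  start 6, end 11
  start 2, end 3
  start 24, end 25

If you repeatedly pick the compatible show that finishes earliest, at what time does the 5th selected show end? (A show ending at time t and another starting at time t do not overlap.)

Sorted by end: (2,3)  (4,7)  (6,11)  (11,12)  (11,13)  (14,16)  (24,25)
take (2,3); take (4,7); skip (6,11); take (11,12); take (14,16); take (24,25).
Selected: (2,3) (4,7) (11,12) (14,16) (24,25)

25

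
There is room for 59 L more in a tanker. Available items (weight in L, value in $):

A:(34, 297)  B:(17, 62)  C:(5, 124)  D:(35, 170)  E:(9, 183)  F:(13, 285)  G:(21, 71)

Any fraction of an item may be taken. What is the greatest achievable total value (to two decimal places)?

Sort by value per unit weight and fill in that order.
Order: C (124/5=24.80) > F (285/13=21.92) > E (183/9=20.33) > A (297/34=8.74) > D (170/35=4.86) > B (62/17=3.65) > G (71/21=3.38)
Fill: take C (5 @ 124) → take F (13 @ 285) → take E (9 @ 183) → take 32/34 of A → 279.53; 59/59 used.
Total value = 871.53

871.53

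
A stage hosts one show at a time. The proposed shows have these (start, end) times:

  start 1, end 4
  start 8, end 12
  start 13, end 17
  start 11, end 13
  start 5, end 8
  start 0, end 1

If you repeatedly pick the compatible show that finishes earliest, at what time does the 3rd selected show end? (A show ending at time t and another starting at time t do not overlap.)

8

Greedy by earliest finish: after sorting by end time, pick each interval compatible with the last pick.
Sorted by end: (0,1)  (1,4)  (5,8)  (8,12)  (11,13)  (13,17)
take (0,1); take (1,4); take (5,8); take (8,12); take (13,17).
Selected: (0,1) (1,4) (5,8) (8,12) (13,17)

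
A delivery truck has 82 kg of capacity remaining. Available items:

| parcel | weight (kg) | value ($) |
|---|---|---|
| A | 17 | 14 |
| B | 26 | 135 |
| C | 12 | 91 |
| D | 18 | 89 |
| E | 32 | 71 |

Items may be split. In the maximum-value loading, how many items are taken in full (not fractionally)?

3

Order: C (91/12=7.58) > B (135/26=5.19) > D (89/18=4.94) > E (71/32=2.22) > A (14/17=0.82)
Fill: take C (12 @ 91) → take B (26 @ 135) → take D (18 @ 89) → take 26/32 of E → 57.69; 82/82 used.
3 item(s) taken whole; one partial (take 26/32 of E).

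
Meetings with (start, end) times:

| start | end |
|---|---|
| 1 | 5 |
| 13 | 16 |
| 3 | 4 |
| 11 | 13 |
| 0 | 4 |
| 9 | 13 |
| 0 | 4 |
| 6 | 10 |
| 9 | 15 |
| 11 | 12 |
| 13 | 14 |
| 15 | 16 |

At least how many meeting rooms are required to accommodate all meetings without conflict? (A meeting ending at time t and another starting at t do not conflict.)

4

Count concurrent intervals with a sweep; the peak is the room count.
starts: [0, 0, 1, 3, 6, 9, 9, 11, 11, 13, 13, 15]
ends:   [4, 4, 4, 5, 10, 12, 13, 13, 14, 15, 16, 16]
s0→1 s0→2 s1→3 s3→4  — peak 4.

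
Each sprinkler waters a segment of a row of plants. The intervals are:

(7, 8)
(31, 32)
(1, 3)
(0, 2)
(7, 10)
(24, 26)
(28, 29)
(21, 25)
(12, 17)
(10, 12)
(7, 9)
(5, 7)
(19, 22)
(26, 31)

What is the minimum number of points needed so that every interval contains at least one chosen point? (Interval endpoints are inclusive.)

7

Sort by right endpoint; whenever an interval is uncovered, place a point at its right end.
By right end: [0,2]  [1,3]  [5,7]  [7,8]  [7,9]  [7,10]  [10,12]  [12,17]  [19,22]  [21,25]  [24,26]  [28,29]  [26,31]  [31,32]
[0,2] uncovered → point at 2; [5,7] uncovered → point at 7; [10,12] uncovered → point at 12; [19,22] uncovered → point at 22; [24,26] uncovered → point at 26; [28,29] uncovered → point at 29; [31,32] uncovered → point at 32.
Points: 2, 7, 12, 22, 26, 29, 32 (7 total).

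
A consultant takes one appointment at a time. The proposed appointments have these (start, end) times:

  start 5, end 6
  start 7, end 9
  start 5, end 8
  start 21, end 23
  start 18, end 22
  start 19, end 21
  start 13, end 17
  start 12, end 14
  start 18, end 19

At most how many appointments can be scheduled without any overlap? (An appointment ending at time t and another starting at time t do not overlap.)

6

Greedy by earliest finish: after sorting by end time, pick each interval compatible with the last pick.
Sorted by end: (5,6)  (5,8)  (7,9)  (12,14)  (13,17)  (18,19)  (19,21)  (18,22)  (21,23)
take (5,6); take (7,9); take (12,14); take (18,19); take (19,21); take (21,23).
Selected 6 appointments.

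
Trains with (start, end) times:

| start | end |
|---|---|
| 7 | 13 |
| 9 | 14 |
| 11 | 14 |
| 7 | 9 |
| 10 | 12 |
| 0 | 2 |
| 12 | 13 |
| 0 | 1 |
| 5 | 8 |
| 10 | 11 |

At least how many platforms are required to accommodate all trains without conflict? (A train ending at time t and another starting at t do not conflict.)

The answer is the maximum number of intervals overlapping at any instant.
starts: [0, 0, 5, 7, 7, 9, 10, 10, 11, 12]
ends:   [1, 2, 8, 9, 11, 12, 13, 13, 14, 14]
s0→1 s0→2 e1→1 e2→0 s5→1 s7→2 s7→3 e8→2 e9→1 s9→2 s10→3 s10→4  — peak 4.

4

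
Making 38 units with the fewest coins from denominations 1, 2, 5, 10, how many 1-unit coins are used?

38 = 3×10 + 1×5 + 1×2 + 1×1
Count of 1: 1

1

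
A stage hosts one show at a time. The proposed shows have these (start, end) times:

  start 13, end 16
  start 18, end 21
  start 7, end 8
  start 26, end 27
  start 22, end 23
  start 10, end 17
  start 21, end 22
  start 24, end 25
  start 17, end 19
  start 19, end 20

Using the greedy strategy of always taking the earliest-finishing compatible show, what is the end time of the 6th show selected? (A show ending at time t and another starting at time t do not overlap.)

Greedy by earliest finish: after sorting by end time, pick each interval compatible with the last pick.
Sorted by end: (7,8)  (13,16)  (10,17)  (17,19)  (19,20)  (18,21)  (21,22)  (22,23)  (24,25)  (26,27)
take (7,8); take (13,16); take (17,19); take (19,20); skip (18,21); take (21,22); take (22,23); take (24,25); take (26,27).
Selected: (7,8) (13,16) (17,19) (19,20) (21,22) (22,23) (24,25) (26,27)

23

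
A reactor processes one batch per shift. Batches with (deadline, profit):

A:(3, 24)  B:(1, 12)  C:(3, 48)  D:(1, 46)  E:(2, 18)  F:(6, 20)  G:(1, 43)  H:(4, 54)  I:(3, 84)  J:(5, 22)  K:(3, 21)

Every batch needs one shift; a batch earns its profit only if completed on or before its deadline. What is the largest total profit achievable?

274

By profit: I(d3,84), H(d4,54), C(d3,48), D(d1,46), G(d1,43), A(d3,24), J(d5,22), K(d3,21), F(d6,20), E(d2,18), B(d1,12)
I→slot 3; H→slot 4; C→slot 2; D→slot 1; G skipped; A skipped; J→slot 5; K skipped; F→slot 6; E skipped; B skipped.
Profit = 46 + 48 + 84 + 54 + 22 + 20 = 274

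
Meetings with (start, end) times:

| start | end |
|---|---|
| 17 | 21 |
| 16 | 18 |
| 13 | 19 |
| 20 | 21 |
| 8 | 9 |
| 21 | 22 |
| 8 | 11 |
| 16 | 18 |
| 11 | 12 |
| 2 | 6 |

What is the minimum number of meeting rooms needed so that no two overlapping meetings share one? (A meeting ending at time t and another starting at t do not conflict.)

Events (time:±→running): 2:+→1 6:-→0 8:+→1 8:+→2 9:-→1 11:-→0 11:+→1 12:-→0 13:+→1 16:+→2 16:+→3 17:+→4 … peak 4.

4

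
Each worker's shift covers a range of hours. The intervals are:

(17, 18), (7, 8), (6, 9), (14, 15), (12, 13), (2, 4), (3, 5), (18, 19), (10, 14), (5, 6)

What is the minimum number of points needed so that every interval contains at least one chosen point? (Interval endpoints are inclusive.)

Process intervals by earliest right end; each time one isn't hit yet, stab at its right endpoint.
Sorted: [2,4] [3,5] [5,6] [7,8] [6,9] [12,13] [10,14] [14,15] [17,18] [18,19]
{[2,4],[3,5]} hit by 4; {[5,6]} hit by 6; {[7,8],[6,9]} hit by 8; {[12,13],[10,14]} hit by 13; {[14,15]} hit by 15; {[17,18],[18,19]} hit by 18.
Points: 4, 6, 8, 13, 15, 18 (6 total).

6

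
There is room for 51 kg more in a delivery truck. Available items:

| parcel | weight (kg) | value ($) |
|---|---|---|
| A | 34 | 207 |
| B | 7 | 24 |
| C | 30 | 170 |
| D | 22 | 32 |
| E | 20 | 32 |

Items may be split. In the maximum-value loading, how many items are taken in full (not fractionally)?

1

Ratios (sorted): A 6.09, C 5.67, B 3.43, E 1.60, D 1.45
take A (34 @ 207); take 17/30 of C → 96.33. Capacity used 51/51.
1 item(s) taken whole; one partial (take 17/30 of C).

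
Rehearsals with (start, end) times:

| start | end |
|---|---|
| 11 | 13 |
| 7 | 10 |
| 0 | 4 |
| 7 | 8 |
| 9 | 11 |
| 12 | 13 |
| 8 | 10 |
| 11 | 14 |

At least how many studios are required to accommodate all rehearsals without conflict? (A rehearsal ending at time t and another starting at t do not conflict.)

Count concurrent intervals with a sweep; the peak is the room count.
Events (time:±→running): 0:+→1 4:-→0 7:+→1 7:+→2 8:-→1 8:+→2 9:+→3 … peak 3.

3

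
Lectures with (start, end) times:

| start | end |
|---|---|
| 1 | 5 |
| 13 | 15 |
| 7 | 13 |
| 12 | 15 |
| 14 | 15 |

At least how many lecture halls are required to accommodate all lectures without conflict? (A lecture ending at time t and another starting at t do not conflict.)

Count concurrent intervals with a sweep; the peak is the room count.
Events (time:±→running): 1:+→1 5:-→0 7:+→1 12:+→2 13:-→1 13:+→2 14:+→3 … peak 3.

3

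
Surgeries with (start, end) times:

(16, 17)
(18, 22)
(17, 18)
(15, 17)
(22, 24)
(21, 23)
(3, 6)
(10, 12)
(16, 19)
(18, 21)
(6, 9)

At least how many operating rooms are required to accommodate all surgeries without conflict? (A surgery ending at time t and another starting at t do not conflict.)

3

starts: [3, 6, 10, 15, 16, 16, 17, 18, 18, 21, 22]
ends:   [6, 9, 12, 17, 17, 18, 19, 21, 22, 23, 24]
s3→1 e6→0 s6→1 e9→0 s10→1 e12→0 s15→1 s16→2 s16→3  — peak 3.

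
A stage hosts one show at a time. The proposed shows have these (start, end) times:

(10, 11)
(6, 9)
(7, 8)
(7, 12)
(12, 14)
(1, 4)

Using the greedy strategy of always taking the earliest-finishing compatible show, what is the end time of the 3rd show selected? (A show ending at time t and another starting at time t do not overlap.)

Sorted by end: (1,4)  (7,8)  (6,9)  (10,11)  (7,12)  (12,14)
take (1,4); take (7,8); skip (6,9); take (10,11); skip (7,12); take (12,14).
Selected: (1,4) (7,8) (10,11) (12,14)

11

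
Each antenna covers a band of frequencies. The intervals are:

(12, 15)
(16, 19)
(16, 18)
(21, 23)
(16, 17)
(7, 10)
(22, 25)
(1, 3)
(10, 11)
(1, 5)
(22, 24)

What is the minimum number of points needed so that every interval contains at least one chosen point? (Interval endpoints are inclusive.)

5

Process intervals by earliest right end; each time one isn't hit yet, stab at its right endpoint.
By right end: [1,3]  [1,5]  [7,10]  [10,11]  [12,15]  [16,17]  [16,18]  [16,19]  [21,23]  [22,24]  [22,25]
[1,3] uncovered → point at 3; [7,10] uncovered → point at 10; [12,15] uncovered → point at 15; [16,17] uncovered → point at 17; [21,23] uncovered → point at 23.
Points: 3, 10, 15, 17, 23 (5 total).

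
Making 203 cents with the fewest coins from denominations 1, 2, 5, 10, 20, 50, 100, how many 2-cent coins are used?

203 = 2×100 + 1×2 + 1×1
Count of 2: 1

1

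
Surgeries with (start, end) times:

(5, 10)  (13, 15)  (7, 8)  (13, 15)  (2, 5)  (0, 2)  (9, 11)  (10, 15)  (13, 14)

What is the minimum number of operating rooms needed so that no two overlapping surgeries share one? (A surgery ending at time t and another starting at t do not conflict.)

Count concurrent intervals with a sweep; the peak is the room count.
starts: [0, 2, 5, 7, 9, 10, 13, 13, 13]
ends:   [2, 5, 8, 10, 11, 14, 15, 15, 15]
s0→1 e2→0 s2→1 e5→0 s5→1 s7→2 e8→1 s9→2 e10→1 s10→2 e11→1 s13→2 s13→3 s13→4  — peak 4.

4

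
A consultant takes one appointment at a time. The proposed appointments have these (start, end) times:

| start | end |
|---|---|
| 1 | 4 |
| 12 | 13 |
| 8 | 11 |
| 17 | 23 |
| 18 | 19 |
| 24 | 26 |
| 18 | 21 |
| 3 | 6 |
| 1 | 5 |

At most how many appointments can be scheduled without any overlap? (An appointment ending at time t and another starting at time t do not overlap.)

5

Sorted by end: (1,4)  (1,5)  (3,6)  (8,11)  (12,13)  (18,19)  (18,21)  (17,23)  (24,26)
take (1,4); take (8,11); take (12,13); take (18,19); take (24,26).
Selected 5 appointments.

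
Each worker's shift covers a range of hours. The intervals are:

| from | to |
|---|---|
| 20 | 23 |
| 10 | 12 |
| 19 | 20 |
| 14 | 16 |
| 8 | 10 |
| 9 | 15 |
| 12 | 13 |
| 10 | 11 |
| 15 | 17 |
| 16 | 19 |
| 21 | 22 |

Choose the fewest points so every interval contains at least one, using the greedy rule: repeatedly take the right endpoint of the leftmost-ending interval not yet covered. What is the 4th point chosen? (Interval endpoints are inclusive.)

Sorted: [8,10] [10,11] [10,12] [12,13] [9,15] [14,16] [15,17] [16,19] [19,20] [21,22] [20,23]
{[8,10],[10,11],[10,12]} hit by 10; {[12,13],[9,15]} hit by 13; {[14,16],[15,17],[16,19]} hit by 16; {[19,20]} hit by 20; {[21,22],[20,23]} hit by 22.
Points: 10, 13, 16, 20, 22 (5 total).

20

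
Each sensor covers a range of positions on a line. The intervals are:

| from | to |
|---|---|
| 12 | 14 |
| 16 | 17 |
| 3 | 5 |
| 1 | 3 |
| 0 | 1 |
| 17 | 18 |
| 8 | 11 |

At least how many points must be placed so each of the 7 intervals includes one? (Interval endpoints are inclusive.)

By right end: [0,1]  [1,3]  [3,5]  [8,11]  [12,14]  [16,17]  [17,18]
[0,1] uncovered → point at 1; [3,5] uncovered → point at 5; [8,11] uncovered → point at 11; [12,14] uncovered → point at 14; [16,17] uncovered → point at 17.
Points: 1, 5, 11, 14, 17 (5 total).

5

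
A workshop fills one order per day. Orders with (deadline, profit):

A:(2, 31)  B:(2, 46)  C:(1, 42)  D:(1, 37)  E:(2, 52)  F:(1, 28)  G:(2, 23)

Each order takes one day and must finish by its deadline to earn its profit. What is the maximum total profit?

98

Sort by profit descending; place each in the latest free slot ≤ its deadline.
Profit order: E=52 B=46 C=42 D=37 A=31 F=28 G=23
Assign: E→slot 2, B→slot 1, C skipped, D skipped, A skipped, F skipped, G skipped.
Slots: [1:B] [2:E]
Profit = 46 + 52 = 98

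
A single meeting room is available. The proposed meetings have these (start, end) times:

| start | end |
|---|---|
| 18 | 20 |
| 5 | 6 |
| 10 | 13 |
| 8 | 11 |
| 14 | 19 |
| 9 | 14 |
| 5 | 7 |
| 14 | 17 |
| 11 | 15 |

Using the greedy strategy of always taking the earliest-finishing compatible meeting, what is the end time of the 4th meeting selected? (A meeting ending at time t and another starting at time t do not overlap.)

20

Sort by end time and greedily take each interval whose start is ≥ the last chosen end.
Sorted by end: (5,6)  (5,7)  (8,11)  (10,13)  (9,14)  (11,15)  (14,17)  (14,19)  (18,20)
take (5,6); skip (5,7); take (8,11); skip (10,13); take (11,15); skip (14,17); take (18,20).
Selected: (5,6) (8,11) (11,15) (18,20)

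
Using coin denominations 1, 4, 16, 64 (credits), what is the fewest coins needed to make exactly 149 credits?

5

149 = 2×64 + 1×16 + 1×4 + 1×1
Total coins = 2 + 1 + 1 + 1 = 5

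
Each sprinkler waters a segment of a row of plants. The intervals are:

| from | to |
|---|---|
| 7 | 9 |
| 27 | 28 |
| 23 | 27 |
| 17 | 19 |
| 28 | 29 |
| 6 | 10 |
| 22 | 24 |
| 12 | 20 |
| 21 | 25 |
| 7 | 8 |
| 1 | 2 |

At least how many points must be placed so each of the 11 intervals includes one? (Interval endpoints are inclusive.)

Sort by right endpoint; whenever an interval is uncovered, place a point at its right end.
Sorted: [1,2] [7,8] [7,9] [6,10] [17,19] [12,20] [22,24] [21,25] [23,27] [27,28] [28,29]
{[1,2]} hit by 2; {[7,8],[7,9],[6,10]} hit by 8; {[17,19],[12,20]} hit by 19; {[22,24],[21,25],[23,27]} hit by 24; {[27,28],[28,29]} hit by 28.
Points: 2, 8, 19, 24, 28 (5 total).

5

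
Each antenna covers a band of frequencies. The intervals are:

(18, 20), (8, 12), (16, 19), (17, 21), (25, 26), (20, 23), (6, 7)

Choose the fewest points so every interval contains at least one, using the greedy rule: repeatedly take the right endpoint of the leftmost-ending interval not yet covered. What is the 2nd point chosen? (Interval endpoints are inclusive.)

By right end: [6,7]  [8,12]  [16,19]  [18,20]  [17,21]  [20,23]  [25,26]
[6,7] uncovered → point at 7; [8,12] uncovered → point at 12; [16,19] uncovered → point at 19; [20,23] uncovered → point at 23; [25,26] uncovered → point at 26.
Points: 7, 12, 19, 23, 26 (5 total).

12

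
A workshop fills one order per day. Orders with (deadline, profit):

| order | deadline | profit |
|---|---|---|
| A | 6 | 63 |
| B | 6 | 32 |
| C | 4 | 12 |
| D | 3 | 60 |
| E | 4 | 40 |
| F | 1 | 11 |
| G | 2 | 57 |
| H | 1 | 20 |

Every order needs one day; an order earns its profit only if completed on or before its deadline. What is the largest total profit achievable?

272

Profit order: A=63 D=60 G=57 E=40 B=32 H=20 C=12 F=11
Assign: A→slot 6, D→slot 3, G→slot 2, E→slot 4, B→slot 5, H→slot 1, C skipped, F skipped.
Slots: [1:H] [2:G] [3:D] [4:E] [5:B] [6:A]
Profit = 20 + 57 + 60 + 40 + 32 + 63 = 272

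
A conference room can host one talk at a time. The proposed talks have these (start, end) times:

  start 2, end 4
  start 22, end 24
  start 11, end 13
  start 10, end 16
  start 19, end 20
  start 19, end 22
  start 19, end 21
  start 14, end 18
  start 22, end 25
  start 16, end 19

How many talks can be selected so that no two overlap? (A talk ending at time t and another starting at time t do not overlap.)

By end time: (2,4), (11,13), (10,16), (14,18), (16,19), (19,20), (19,21), (19,22), (22,24), (22,25).
Pick (2,4); next start ≥ 4 → (11,13); next start ≥ 13 → (14,18); next start ≥ 18 → (19,20); next start ≥ 20 → (22,24).
Selected 5 talks.

5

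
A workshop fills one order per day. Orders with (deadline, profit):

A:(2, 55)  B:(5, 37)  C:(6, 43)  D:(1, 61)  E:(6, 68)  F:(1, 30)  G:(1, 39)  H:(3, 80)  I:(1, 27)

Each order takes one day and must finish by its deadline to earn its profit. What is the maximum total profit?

Profit order: H=80 E=68 D=61 A=55 C=43 G=39 B=37 F=30 I=27
Assign: H→slot 3, E→slot 6, D→slot 1, A→slot 2, C→slot 5, G skipped, B→slot 4, F skipped, I skipped.
Slots: [1:D] [2:A] [3:H] [4:B] [5:C] [6:E]
Profit = 61 + 55 + 80 + 37 + 43 + 68 = 344

344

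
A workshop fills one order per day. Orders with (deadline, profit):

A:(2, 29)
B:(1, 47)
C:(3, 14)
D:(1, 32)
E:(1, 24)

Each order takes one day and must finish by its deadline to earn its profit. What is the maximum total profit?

Take jobs in profit order; each goes to the latest open slot no later than its deadline.
By profit: B(d1,47), D(d1,32), A(d2,29), E(d1,24), C(d3,14)
B→slot 1; D skipped; A→slot 2; E skipped; C→slot 3.
Profit = 47 + 29 + 14 = 90

90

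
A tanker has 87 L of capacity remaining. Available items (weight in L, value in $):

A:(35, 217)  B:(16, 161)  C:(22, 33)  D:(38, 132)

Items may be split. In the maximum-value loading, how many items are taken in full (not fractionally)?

2

Order: B (161/16=10.06) > A (217/35=6.20) > D (132/38=3.47) > C (33/22=1.50)
Fill: take B (16 @ 161) → take A (35 @ 217) → take 36/38 of D → 125.05; 87/87 used.
2 item(s) taken whole; one partial (take 36/38 of D).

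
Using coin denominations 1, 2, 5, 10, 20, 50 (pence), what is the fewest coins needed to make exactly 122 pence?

4

122 = 2×50 + 1×20 + 1×2
Total coins = 2 + 1 + 1 = 4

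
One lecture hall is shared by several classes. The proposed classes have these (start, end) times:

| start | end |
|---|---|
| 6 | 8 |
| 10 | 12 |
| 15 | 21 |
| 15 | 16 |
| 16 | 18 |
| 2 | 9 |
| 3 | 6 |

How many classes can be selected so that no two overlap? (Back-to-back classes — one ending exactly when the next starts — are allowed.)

By end time: (3,6), (6,8), (2,9), (10,12), (15,16), (16,18), (15,21).
Pick (3,6); next start ≥ 6 → (6,8); next start ≥ 8 → (10,12); next start ≥ 12 → (15,16); next start ≥ 16 → (16,18).
Selected 5 classes.

5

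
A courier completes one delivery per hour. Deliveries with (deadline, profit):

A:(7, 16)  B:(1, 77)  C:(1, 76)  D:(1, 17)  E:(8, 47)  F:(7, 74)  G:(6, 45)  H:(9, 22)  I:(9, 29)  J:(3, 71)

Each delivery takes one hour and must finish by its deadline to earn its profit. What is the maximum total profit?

381

Profit order: B=77 C=76 F=74 J=71 E=47 G=45 I=29 H=22 D=17 A=16
Assign: B→slot 1, C skipped, F→slot 7, J→slot 3, E→slot 8, G→slot 6, I→slot 9, H→slot 5, D skipped, A→slot 4.
Slots: [1:B] [3:J] [4:A] [5:H] [6:G] [7:F] [8:E] [9:I]
Profit = 77 + 71 + 16 + 22 + 45 + 74 + 47 + 29 = 381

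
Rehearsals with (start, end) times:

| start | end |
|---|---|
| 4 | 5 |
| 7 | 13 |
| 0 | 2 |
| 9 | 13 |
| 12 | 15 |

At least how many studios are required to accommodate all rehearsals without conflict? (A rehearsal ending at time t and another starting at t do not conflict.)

Count concurrent intervals with a sweep; the peak is the room count.
Events (time:±→running): 0:+→1 2:-→0 4:+→1 5:-→0 7:+→1 9:+→2 12:+→3 … peak 3.

3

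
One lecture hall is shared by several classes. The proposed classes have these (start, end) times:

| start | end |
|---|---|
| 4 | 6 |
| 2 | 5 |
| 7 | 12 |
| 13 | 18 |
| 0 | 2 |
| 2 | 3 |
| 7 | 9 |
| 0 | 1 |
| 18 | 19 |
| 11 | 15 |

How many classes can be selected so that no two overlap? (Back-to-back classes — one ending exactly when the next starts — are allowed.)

6

Sorted by end: (0,1)  (0,2)  (2,3)  (2,5)  (4,6)  (7,9)  (7,12)  (11,15)  (13,18)  (18,19)
take (0,1); take (2,3); skip (2,5); take (4,6); take (7,9); take (11,15); skip (13,18); take (18,19).
Selected 6 classes.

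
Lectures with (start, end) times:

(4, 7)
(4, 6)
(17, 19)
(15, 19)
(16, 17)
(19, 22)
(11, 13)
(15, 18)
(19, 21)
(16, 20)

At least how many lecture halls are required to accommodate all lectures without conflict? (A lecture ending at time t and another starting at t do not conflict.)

Events (time:±→running): 4:+→1 4:+→2 6:-→1 7:-→0 11:+→1 13:-→0 15:+→1 15:+→2 16:+→3 16:+→4 … peak 4.

4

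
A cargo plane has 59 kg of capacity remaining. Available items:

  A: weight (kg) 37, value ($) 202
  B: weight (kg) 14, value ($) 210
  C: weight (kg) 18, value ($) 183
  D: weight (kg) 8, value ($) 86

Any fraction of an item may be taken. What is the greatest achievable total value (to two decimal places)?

Ratios (sorted): B 15.00, D 10.75, C 10.17, A 5.46
take B (14 @ 210); take D (8 @ 86); take C (18 @ 183); take 19/37 of A → 103.73. Capacity used 59/59.
Total value = 582.73

582.73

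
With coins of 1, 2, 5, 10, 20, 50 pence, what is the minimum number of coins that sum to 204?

6

204 = 4×50 + 2×2
Total coins = 4 + 2 = 6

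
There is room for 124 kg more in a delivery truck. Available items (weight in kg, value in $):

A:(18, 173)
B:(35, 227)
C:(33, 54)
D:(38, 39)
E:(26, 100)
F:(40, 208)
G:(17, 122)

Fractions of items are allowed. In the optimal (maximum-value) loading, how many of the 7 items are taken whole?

4

Sort by value per unit weight and fill in that order.
Ratios (sorted): A 9.61, G 7.18, B 6.49, F 5.20, E 3.85, C 1.64, D 1.03
take A (18 @ 173); take G (17 @ 122); take B (35 @ 227); take F (40 @ 208); take 14/26 of E → 53.85. Capacity used 124/124.
4 item(s) taken whole; one partial (take 14/26 of E).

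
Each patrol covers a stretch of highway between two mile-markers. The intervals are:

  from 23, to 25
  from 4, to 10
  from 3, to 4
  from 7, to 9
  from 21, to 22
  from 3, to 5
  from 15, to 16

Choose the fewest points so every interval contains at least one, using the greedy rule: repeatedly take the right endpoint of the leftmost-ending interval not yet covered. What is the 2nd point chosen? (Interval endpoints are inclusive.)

9

Process intervals by earliest right end; each time one isn't hit yet, stab at its right endpoint.
Sorted: [3,4] [3,5] [7,9] [4,10] [15,16] [21,22] [23,25]
{[3,4],[3,5]} hit by 4; {[7,9],[4,10]} hit by 9; {[15,16]} hit by 16; {[21,22]} hit by 22; {[23,25]} hit by 25.
Points: 4, 9, 16, 22, 25 (5 total).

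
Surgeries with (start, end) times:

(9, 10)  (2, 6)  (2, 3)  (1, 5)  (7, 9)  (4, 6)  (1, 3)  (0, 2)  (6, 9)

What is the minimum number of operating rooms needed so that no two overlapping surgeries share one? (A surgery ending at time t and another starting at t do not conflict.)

4

The answer is the maximum number of intervals overlapping at any instant.
Events (time:±→running): 0:+→1 1:+→2 1:+→3 2:-→2 2:+→3 2:+→4 … peak 4.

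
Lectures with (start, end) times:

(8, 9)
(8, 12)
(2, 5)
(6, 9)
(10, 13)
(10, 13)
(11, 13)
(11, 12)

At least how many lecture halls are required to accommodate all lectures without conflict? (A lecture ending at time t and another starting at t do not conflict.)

Count concurrent intervals with a sweep; the peak is the room count.
Events (time:±→running): 2:+→1 5:-→0 6:+→1 8:+→2 8:+→3 9:-→2 9:-→1 10:+→2 10:+→3 11:+→4 11:+→5 … peak 5.

5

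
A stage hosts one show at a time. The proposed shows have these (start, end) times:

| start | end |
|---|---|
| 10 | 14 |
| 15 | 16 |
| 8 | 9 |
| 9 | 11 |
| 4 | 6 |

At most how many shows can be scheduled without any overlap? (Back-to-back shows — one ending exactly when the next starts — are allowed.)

Greedy by earliest finish: after sorting by end time, pick each interval compatible with the last pick.
By end time: (4,6), (8,9), (9,11), (10,14), (15,16).
Pick (4,6); next start ≥ 6 → (8,9); next start ≥ 9 → (9,11); next start ≥ 11 → (15,16).
Selected 4 shows.

4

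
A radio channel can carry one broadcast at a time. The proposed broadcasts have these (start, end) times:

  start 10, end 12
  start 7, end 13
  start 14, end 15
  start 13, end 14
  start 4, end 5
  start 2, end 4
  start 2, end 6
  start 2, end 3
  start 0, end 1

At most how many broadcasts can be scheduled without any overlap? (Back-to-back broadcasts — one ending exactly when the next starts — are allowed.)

By end time: (0,1), (2,3), (2,4), (4,5), (2,6), (10,12), (7,13), (13,14), (14,15).
Pick (0,1); next start ≥ 1 → (2,3); next start ≥ 3 → (4,5); next start ≥ 5 → (10,12); next start ≥ 12 → (13,14); next start ≥ 14 → (14,15).
Selected 6 broadcasts.

6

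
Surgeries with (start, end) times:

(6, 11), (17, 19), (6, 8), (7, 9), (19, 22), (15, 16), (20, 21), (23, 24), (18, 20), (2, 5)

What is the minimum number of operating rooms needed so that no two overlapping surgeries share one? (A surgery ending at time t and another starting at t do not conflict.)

starts: [2, 6, 6, 7, 15, 17, 18, 19, 20, 23]
ends:   [5, 8, 9, 11, 16, 19, 20, 21, 22, 24]
s2→1 e5→0 s6→1 s6→2 s7→3  — peak 3.

3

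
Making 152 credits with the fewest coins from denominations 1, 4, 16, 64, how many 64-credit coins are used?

Greedy: take as many of the largest coin as possible, then repeat with the remainder.
152 − 2×64→24 − 1×16→8 − 2×4→0
Count of 64: 2

2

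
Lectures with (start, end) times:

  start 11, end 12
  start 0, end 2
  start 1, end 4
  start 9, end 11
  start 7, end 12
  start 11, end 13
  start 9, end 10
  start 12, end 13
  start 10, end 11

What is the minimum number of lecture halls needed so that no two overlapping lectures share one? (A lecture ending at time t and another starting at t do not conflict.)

The answer is the maximum number of intervals overlapping at any instant.
Events (time:±→running): 0:+→1 1:+→2 2:-→1 4:-→0 7:+→1 9:+→2 9:+→3 … peak 3.

3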